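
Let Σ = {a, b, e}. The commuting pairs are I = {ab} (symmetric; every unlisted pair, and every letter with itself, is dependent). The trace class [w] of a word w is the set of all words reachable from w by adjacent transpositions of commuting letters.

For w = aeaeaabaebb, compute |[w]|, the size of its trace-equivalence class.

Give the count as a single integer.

4

drop 0:a onto floor
drop 1:e onto {0:a}
drop 2:a onto {1:e}
drop 3:e onto {2:a}
drop 4:a onto {3:e}
drop 5:a onto {4:a}
drop 6:b onto {3:e}
drop 7:a onto {5:a}
drop 8:e onto {6:b, 7:a}
drop 9:b onto {8:e}
drop 10:b onto {9:b}
ground layer = {0:a}
drop-orders for the pieces not yet dropped (sum over which currently-grounded one goes next):
  1 to go: {10} 1
  2 to go: {9,10} 1
  3 to go: {8,9,10} 1
  4 to go: {6,8,9,10} 1  {7,8,9,10} 1
  5 to go: {5,7,8,9,10} 1  {6,7,8,9,10} 2
  6 to go: {4,5,7,8,9,10} 1  {5,6,7,8,9,10} 3
  7 to go: {4,5,6,7,8,9,10} 4
  8 to go: {3,4,5,6,7,8,9,10} 4
  9 to go: {2,3,4,5,6,7,8,9,10} 4
  if 0:a drops first: 4 orders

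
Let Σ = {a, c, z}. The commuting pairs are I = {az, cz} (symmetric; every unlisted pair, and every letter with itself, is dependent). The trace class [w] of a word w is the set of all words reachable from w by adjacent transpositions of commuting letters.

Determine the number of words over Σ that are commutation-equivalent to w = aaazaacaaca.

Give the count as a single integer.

#0=a has no predecessor
#1=a depends on [0:a]
#2=a depends on [1:a]
#3=z has no predecessor
#4=a depends on [2:a]
#5=a depends on [4:a]
#6=c depends on [5:a]
#7=a depends on [6:c]
#8=a depends on [7:a]
#9=c depends on [8:a]
#10=a depends on [9:c]
sources: [0:a, 3:z]
N(rest) = Σ N(rest − s) over sources s of rest; N(one piece) = 1:
  size 1 → [3]=1  [10]=1
  size 2 → [3,10]=2  [9,10]=1
  size 3 → [3,9,10]=3  [8,9,10]=1
  size 4 → [3,8,9,10]=4  [7,8,9,10]=1
  size 5 → [3,7,8,9,10]=5  [6,7,8,9,10]=1
  size 6 → [3,6,7,8,9,10]=6  [5,6,7,8,9,10]=1
  size 7 → [3,5,6,7,8,9,10]=7  [4,5,6,7,8,9,10]=1
  size 8 → [2,4,5,6,7,8,9,10]=1  [3,4,5,6,7,8,9,10]=8
  size 9 → [1,2,4,5,6,7,8,9,10]=1  [2,3,4,5,6,7,8,9,10]=9
  first=0(a) contributes 10
  first=3(z) contributes 1
|[w]| = 11

11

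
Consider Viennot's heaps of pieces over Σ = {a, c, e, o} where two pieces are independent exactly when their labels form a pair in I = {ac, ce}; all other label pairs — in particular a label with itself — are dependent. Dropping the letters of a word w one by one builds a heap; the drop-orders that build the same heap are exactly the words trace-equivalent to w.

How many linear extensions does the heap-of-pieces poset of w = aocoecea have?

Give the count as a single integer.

4

piece 0:a — minimal
piece 1:o rests on {0:a}
piece 2:c rests on {1:o}
piece 3:o rests on {2:c}
piece 4:e rests on {3:o}
piece 5:c rests on {3:o}
piece 6:e rests on {4:e}
piece 7:a rests on {6:e}
minimal pieces: {0:a}
ways to finish when only these pieces remain (= sum over removing one remaining piece with nothing left below it):
  1 left: {5}→1  {7}→1
  2 left: {5,7}→2  {6,7}→1
  3 left: {4,6,7}→1  {5,6,7}→3
  4 left: {4,5,6,7}→4
  5 left: {3,4,5,6,7}→4
  6 left: {2,3,4,5,6,7}→4
  placing 0:a first → 4 extensions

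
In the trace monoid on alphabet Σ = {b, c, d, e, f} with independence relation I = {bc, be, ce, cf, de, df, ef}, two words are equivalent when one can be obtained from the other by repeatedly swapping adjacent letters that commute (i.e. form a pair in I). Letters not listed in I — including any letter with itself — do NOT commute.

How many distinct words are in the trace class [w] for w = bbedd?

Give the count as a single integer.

5

piece 0:b — minimal
piece 1:b rests on {0:b}
piece 2:e — minimal
piece 3:d rests on {1:b}
piece 4:d rests on {3:d}
minimal pieces: {0:b, 2:e}
ways to finish when only these pieces remain (= sum over removing one remaining piece with nothing left below it):
  1 left: {2}→1  {4}→1
  2 left: {2,4}→2  {3,4}→1
  3 left: {1,3,4}→1  {2,3,4}→3
  placing 0:b first → 4 extensions
  placing 2:e first → 1 extensions
total linear extensions = 5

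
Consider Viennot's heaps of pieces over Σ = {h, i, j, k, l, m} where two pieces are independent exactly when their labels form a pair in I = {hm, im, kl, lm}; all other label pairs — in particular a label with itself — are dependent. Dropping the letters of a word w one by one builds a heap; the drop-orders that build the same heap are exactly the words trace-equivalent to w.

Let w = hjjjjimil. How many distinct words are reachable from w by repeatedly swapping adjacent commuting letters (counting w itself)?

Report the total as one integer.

4

piece 0:h — minimal
piece 1:j rests on {0:h}
piece 2:j rests on {1:j}
piece 3:j rests on {2:j}
piece 4:j rests on {3:j}
piece 5:i rests on {4:j}
piece 6:m rests on {4:j}
piece 7:i rests on {5:i}
piece 8:l rests on {7:i}
minimal pieces: {0:h}
ways to finish when only these pieces remain (= sum over removing one remaining piece with nothing left below it):
  1 left: {6}→1  {8}→1
  2 left: {6,8}→2  {7,8}→1
  3 left: {5,7,8}→1  {6,7,8}→3
  4 left: {5,6,7,8}→4
  5 left: {4,5,6,7,8}→4
  6 left: {3,4,5,6,7,8}→4
  7 left: {2,3,4,5,6,7,8}→4
  placing 0:h first → 4 extensions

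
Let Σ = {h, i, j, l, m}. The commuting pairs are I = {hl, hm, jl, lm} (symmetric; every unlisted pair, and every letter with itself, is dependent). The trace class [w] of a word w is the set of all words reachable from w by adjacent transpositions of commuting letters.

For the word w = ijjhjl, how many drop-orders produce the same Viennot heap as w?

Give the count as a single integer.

5

0(i) covers ∅
1(j) covers 0:i
2(j) covers 1:j
3(h) covers 2:j
4(j) covers 3:h
5(l) covers 0:i
floor of heap: 0:i
completions by unplaced set U, small U first (add the entries for U minus each lowest piece of U):
  |U|=1: {4}:1  {5}:1
  |U|=2: {3,4}:1  {4,5}:2
  |U|=3: {2,3,4}:1  {3,4,5}:3
  |U|=4: {1,2,3,4}:1  {2,3,4,5}:4
  start at 0(i): 5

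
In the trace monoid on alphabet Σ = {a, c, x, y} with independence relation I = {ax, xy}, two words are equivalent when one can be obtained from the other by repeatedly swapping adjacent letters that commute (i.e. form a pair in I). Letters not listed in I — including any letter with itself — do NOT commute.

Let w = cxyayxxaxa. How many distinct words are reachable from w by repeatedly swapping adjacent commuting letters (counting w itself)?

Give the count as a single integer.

126

0(c) covers ∅
1(x) covers 0:c
2(y) covers 0:c
3(a) covers 2:y
4(y) covers 3:a
5(x) covers 1:x
6(x) covers 5:x
7(a) covers 4:y
8(x) covers 6:x
9(a) covers 7:a
floor of heap: 0:c
completions by unplaced set U, small U first (add the entries for U minus each lowest piece of U):
  |U|=1: {8}:1  {9}:1
  |U|=2: {6,8}:1  {7,9}:1  {8,9}:2
  |U|=3: {4,7,9}:1  {5,6,8}:1  {6,8,9}:3  {7,8,9}:3
  |U|=4: {1,5,6,8}:1  {3,4,7,9}:1  {4,7,8,9}:4  {5,6,8,9}:4  {6,7,8,9}:6
  |U|=5: {1,5,6,8,9}:5  {2,3,4,7,9}:1  {3,4,7,8,9}:5  {4,6,7,8,9}:10  {5,6,7,8,9}:10
  |U|=6: {1,5,6,7,8,9}:15  {2,3,4,7,8,9}:6  {3,4,6,7,8,9}:15  {4,5,6,7,8,9}:20
  |U|=7: {1,4,5,6,7,8,9}:35  {2,3,4,6,7,8,9}:21  {3,4,5,6,7,8,9}:35
  |U|=8: {1,3,4,5,6,7,8,9}:70  {2,3,4,5,6,7,8,9}:56
  start at 0(c): 126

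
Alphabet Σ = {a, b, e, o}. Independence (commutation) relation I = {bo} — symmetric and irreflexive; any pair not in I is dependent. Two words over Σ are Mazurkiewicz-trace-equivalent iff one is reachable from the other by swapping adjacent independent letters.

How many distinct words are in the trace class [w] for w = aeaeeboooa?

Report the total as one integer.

4

piece 0:a — minimal
piece 1:e rests on {0:a}
piece 2:a rests on {1:e}
piece 3:e rests on {2:a}
piece 4:e rests on {3:e}
piece 5:b rests on {4:e}
piece 6:o rests on {4:e}
piece 7:o rests on {6:o}
piece 8:o rests on {7:o}
piece 9:a rests on {5:b, 8:o}
minimal pieces: {0:a}
ways to finish when only these pieces remain (= sum over removing one remaining piece with nothing left below it):
  1 left: {9}→1
  2 left: {5,9}→1  {8,9}→1
  3 left: {5,8,9}→2  {7,8,9}→1
  4 left: {5,7,8,9}→3  {6,7,8,9}→1
  5 left: {5,6,7,8,9}→4
  6 left: {4,5,6,7,8,9}→4
  7 left: {3,4,5,6,7,8,9}→4
  8 left: {2,3,4,5,6,7,8,9}→4
  placing 0:a first → 4 extensions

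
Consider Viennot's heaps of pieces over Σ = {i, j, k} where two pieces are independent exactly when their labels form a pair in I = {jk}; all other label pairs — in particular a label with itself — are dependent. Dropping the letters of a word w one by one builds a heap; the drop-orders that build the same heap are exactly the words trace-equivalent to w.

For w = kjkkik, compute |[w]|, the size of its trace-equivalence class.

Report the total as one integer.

#0=k has no predecessor
#1=j has no predecessor
#2=k depends on [0:k]
#3=k depends on [2:k]
#4=i depends on [1:j, 3:k]
#5=k depends on [4:i]
sources: [0:k, 1:j]
N(rest) = Σ N(rest − s) over sources s of rest; N(one piece) = 1:
  size 1 → [5]=1
  size 2 → [4,5]=1
  size 3 → [1,4,5]=1  [3,4,5]=1
  size 4 → [1,3,4,5]=2  [2,3,4,5]=1
  first=0(k) contributes 3
  first=1(j) contributes 1
|[w]| = 4

4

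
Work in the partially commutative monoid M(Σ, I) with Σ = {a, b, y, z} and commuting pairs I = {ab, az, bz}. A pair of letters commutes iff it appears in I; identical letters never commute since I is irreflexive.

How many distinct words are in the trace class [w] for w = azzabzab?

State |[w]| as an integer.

560

piece 0:a — minimal
piece 1:z — minimal
piece 2:z rests on {1:z}
piece 3:a rests on {0:a}
piece 4:b — minimal
piece 5:z rests on {2:z}
piece 6:a rests on {3:a}
piece 7:b rests on {4:b}
minimal pieces: {0:a, 1:z, 4:b}
ways to finish when only these pieces remain (= sum over removing one remaining piece with nothing left below it):
  1 left: {5}→1  {6}→1  {7}→1
  2 left: {2,5}→1  {3,6}→1  {4,7}→1  {5,6}→2  {5,7}→2  {6,7}→2
  3 left: {0,3,6}→1  {1,2,5}→1  {2,5,6}→3  {2,5,7}→3  {3,5,6}→3  {3,6,7}→3  {4,5,7}→3  {4,6,7}→3  {5,6,7}→6
  4 left: {0,3,5,6}→4  {0,3,6,7}→4  {1,2,5,6}→4  {1,2,5,7}→4  {2,3,5,6}→6  {2,4,5,7}→6  {2,5,6,7}→12  {3,4,6,7}→6  {3,5,6,7}→12  {4,5,6,7}→12
  5 left: {0,2,3,5,6}→10  {0,3,4,6,7}→10  {0,3,5,6,7}→20  {1,2,3,5,6}→10  {1,2,4,5,7}→10  {1,2,5,6,7}→20  {2,3,5,6,7}→30  {2,4,5,6,7}→30  {3,4,5,6,7}→30
  6 left: {0,1,2,3,5,6}→20  {0,2,3,5,6,7}→60  {0,3,4,5,6,7}→60  {1,2,3,5,6,7}→60  {1,2,4,5,6,7}→60  {2,3,4,5,6,7}→90
  placing 0:a first → 210 extensions
  placing 1:z first → 210 extensions
  placing 4:b first → 140 extensions
total linear extensions = 560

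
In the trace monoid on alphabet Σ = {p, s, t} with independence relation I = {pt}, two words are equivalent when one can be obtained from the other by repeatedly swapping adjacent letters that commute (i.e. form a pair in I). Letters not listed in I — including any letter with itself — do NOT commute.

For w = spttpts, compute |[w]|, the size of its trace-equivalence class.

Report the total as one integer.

drop 0:s onto floor
drop 1:p onto {0:s}
drop 2:t onto {0:s}
drop 3:t onto {2:t}
drop 4:p onto {1:p}
drop 5:t onto {3:t}
drop 6:s onto {4:p, 5:t}
ground layer = {0:s}
drop-orders for the pieces not yet dropped (sum over which currently-grounded one goes next):
  1 to go: {6} 1
  2 to go: {4,6} 1  {5,6} 1
  3 to go: {1,4,6} 1  {3,5,6} 1  {4,5,6} 2
  4 to go: {1,4,5,6} 3  {2,3,5,6} 1  {3,4,5,6} 3
  5 to go: {1,3,4,5,6} 6  {2,3,4,5,6} 4
  if 0:s drops first: 10 orders

10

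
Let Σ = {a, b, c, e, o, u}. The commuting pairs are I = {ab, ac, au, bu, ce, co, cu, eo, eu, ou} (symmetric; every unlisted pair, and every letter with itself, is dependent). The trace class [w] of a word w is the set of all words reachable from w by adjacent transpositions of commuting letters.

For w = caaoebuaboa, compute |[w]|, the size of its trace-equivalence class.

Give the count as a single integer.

352

#0=c has no predecessor
#1=a has no predecessor
#2=a depends on [1:a]
#3=o depends on [2:a]
#4=e depends on [2:a]
#5=b depends on [0:c, 3:o, 4:e]
#6=u has no predecessor
#7=a depends on [3:o, 4:e]
#8=b depends on [5:b]
#9=o depends on [7:a, 8:b]
#10=a depends on [9:o]
sources: [0:c, 1:a, 6:u]
N(rest) = Σ N(rest − s) over sources s of rest; N(one piece) = 1:
  size 1 → [6]=1  [10]=1
  size 2 → [6,10]=2  [9,10]=1
  size 3 → [6,9,10]=3  [7,9,10]=1  [8,9,10]=1
  size 4 → [5,8,9,10]=1  [6,7,9,10]=4  [6,8,9,10]=4  [7,8,9,10]=2
  size 5 → [0,5,8,9,10]=1  [5,6,8,9,10]=5  [5,7,8,9,10]=3  [6,7,8,9,10]=10
  size 6 → [0,5,6,8,9,10]=6  [0,5,7,8,9,10]=4  [3,5,7,8,9,10]=3  [4,5,7,8,9,10]=3  [5,6,7,8,9,10]=18
  size 7 → [0,3,5,7,8,9,10]=7  [0,4,5,7,8,9,10]=7  [0,5,6,7,8,9,10]=28  [3,4,5,7,8,9,10]=6  [3,5,6,7,8,9,10]=21  [4,5,6,7,8,9,10]=21
  size 8 → [0,3,4,5,7,8,9,10]=20  [0,3,5,6,7,8,9,10]=56  [0,4,5,6,7,8,9,10]=56  [2,3,4,5,7,8,9,10]=6  [3,4,5,6,7,8,9,10]=48
  size 9 → [0,2,3,4,5,7,8,9,10]=26  [0,3,4,5,6,7,8,9,10]=180  [1,2,3,4,5,7,8,9,10]=6  [2,3,4,5,6,7,8,9,10]=54
  first=0(c) contributes 60
  first=1(a) contributes 260
  first=6(u) contributes 32
|[w]| = 352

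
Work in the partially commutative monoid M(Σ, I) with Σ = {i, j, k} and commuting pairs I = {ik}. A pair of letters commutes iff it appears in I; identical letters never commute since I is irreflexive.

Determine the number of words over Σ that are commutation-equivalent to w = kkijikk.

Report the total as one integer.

9

#0=k has no predecessor
#1=k depends on [0:k]
#2=i has no predecessor
#3=j depends on [1:k, 2:i]
#4=i depends on [3:j]
#5=k depends on [3:j]
#6=k depends on [5:k]
sources: [0:k, 2:i]
N(rest) = Σ N(rest − s) over sources s of rest; N(one piece) = 1:
  size 1 → [4]=1  [6]=1
  size 2 → [4,6]=2  [5,6]=1
  size 3 → [4,5,6]=3
  size 4 → [3,4,5,6]=3
  size 5 → [1,3,4,5,6]=3  [2,3,4,5,6]=3
  first=0(k) contributes 6
  first=2(i) contributes 3
|[w]| = 9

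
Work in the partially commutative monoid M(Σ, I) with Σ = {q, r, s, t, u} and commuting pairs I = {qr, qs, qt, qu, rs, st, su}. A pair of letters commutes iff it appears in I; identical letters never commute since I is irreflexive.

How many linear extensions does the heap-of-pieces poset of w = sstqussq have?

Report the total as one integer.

420

0(s) covers ∅
1(s) covers 0:s
2(t) covers ∅
3(q) covers ∅
4(u) covers 2:t
5(s) covers 1:s
6(s) covers 5:s
7(q) covers 3:q
floor of heap: 0:s, 2:t, 3:q
completions by unplaced set U, small U first (add the entries for U minus each lowest piece of U):
  |U|=1: {4}:1  {6}:1  {7}:1
  |U|=2: {2,4}:1  {3,7}:1  {4,6}:2  {4,7}:2  {5,6}:1  {6,7}:2
  |U|=3: {1,5,6}:1  {2,4,6}:3  {2,4,7}:3  {3,4,7}:3  {3,6,7}:3  {4,5,6}:3  {4,6,7}:6  {5,6,7}:3
  |U|=4: {0,1,5,6}:1  {1,4,5,6}:4  {1,5,6,7}:4  {2,3,4,7}:6  {2,4,5,6}:6  {2,4,6,7}:12  {3,4,6,7}:12  {3,5,6,7}:6  {4,5,6,7}:12
  |U|=5: {0,1,4,5,6}:5  {0,1,5,6,7}:5  {1,2,4,5,6}:10  {1,3,5,6,7}:10  {1,4,5,6,7}:20  {2,3,4,6,7}:30  {2,4,5,6,7}:30  {3,4,5,6,7}:30
  |U|=6: {0,1,2,4,5,6}:15  {0,1,3,5,6,7}:15  {0,1,4,5,6,7}:30  {1,2,4,5,6,7}:60  {1,3,4,5,6,7}:60  {2,3,4,5,6,7}:90
  start at 0(s): 210
  start at 2(t): 105
  start at 3(q): 105
sum over floor = 420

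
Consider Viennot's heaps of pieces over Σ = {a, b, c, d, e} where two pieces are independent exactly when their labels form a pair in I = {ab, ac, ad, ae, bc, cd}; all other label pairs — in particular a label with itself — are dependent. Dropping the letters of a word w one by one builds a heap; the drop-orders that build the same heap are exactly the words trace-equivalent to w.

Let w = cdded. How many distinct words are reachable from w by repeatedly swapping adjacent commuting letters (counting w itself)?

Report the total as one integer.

piece 0:c — minimal
piece 1:d — minimal
piece 2:d rests on {1:d}
piece 3:e rests on {0:c, 2:d}
piece 4:d rests on {3:e}
minimal pieces: {0:c, 1:d}
ways to finish when only these pieces remain (= sum over removing one remaining piece with nothing left below it):
  1 left: {4}→1
  2 left: {3,4}→1
  3 left: {0,3,4}→1  {2,3,4}→1
  placing 0:c first → 1 extensions
  placing 1:d first → 2 extensions
total linear extensions = 3

3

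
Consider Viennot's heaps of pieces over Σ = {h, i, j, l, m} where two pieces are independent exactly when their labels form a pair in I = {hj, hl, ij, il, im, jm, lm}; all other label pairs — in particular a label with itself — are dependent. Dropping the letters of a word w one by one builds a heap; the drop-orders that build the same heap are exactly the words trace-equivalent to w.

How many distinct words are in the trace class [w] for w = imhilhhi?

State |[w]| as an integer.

0(i) covers ∅
1(m) covers ∅
2(h) covers 0:i, 1:m
3(i) covers 2:h
4(l) covers ∅
5(h) covers 3:i
6(h) covers 5:h
7(i) covers 6:h
floor of heap: 0:i, 1:m, 4:l
completions by unplaced set U, small U first (add the entries for U minus each lowest piece of U):
  |U|=1: {4}:1  {7}:1
  |U|=2: {4,7}:2  {6,7}:1
  |U|=3: {4,6,7}:3  {5,6,7}:1
  |U|=4: {3,5,6,7}:1  {4,5,6,7}:4
  |U|=5: {2,3,5,6,7}:1  {3,4,5,6,7}:5
  |U|=6: {0,2,3,5,6,7}:1  {1,2,3,5,6,7}:1  {2,3,4,5,6,7}:6
  start at 0(i): 7
  start at 1(m): 7
  start at 4(l): 2
sum over floor = 16

16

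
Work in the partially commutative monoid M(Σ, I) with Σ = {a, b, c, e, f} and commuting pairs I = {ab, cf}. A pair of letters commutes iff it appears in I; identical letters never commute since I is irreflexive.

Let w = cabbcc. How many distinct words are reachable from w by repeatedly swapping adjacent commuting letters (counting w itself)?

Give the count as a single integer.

drop 0:c onto floor
drop 1:a onto {0:c}
drop 2:b onto {0:c}
drop 3:b onto {2:b}
drop 4:c onto {1:a, 3:b}
drop 5:c onto {4:c}
ground layer = {0:c}
drop-orders for the pieces not yet dropped (sum over which currently-grounded one goes next):
  1 to go: {5} 1
  2 to go: {4,5} 1
  3 to go: {1,4,5} 1  {3,4,5} 1
  4 to go: {1,3,4,5} 2  {2,3,4,5} 1
  if 0:c drops first: 3 orders

3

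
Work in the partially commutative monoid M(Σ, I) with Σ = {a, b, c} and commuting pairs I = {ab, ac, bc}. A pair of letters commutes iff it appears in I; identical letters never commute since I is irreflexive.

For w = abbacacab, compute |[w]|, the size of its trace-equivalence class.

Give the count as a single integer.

1260

piece 0:a — minimal
piece 1:b — minimal
piece 2:b rests on {1:b}
piece 3:a rests on {0:a}
piece 4:c — minimal
piece 5:a rests on {3:a}
piece 6:c rests on {4:c}
piece 7:a rests on {5:a}
piece 8:b rests on {2:b}
minimal pieces: {0:a, 1:b, 4:c}
ways to finish when only these pieces remain (= sum over removing one remaining piece with nothing left below it):
  1 left: {6}→1  {7}→1  {8}→1
  2 left: {2,8}→1  {4,6}→1  {5,7}→1  {6,7}→2  {6,8}→2  {7,8}→2
  3 left: {1,2,8}→1  {2,6,8}→3  {2,7,8}→3  {3,5,7}→1  {4,6,7}→3  {4,6,8}→3  {5,6,7}→3  {5,7,8}→3  {6,7,8}→6
  4 left: {0,3,5,7}→1  {1,2,6,8}→4  {1,2,7,8}→4  {2,4,6,8}→6  {2,5,7,8}→6  {2,6,7,8}→12  {3,5,6,7}→4  {3,5,7,8}→4  {4,5,6,7}→6  {4,6,7,8}→12  {5,6,7,8}→12
  5 left: {0,3,5,6,7}→5  {0,3,5,7,8}→5  {1,2,4,6,8}→10  {1,2,5,7,8}→10  {1,2,6,7,8}→20  {2,3,5,7,8}→10  {2,4,6,7,8}→30  {2,5,6,7,8}→30  {3,4,5,6,7}→10  {3,5,6,7,8}→20  {4,5,6,7,8}→30
  6 left: {0,2,3,5,7,8}→15  {0,3,4,5,6,7}→15  {0,3,5,6,7,8}→30  {1,2,3,5,7,8}→20  {1,2,4,6,7,8}→60  {1,2,5,6,7,8}→60  {2,3,5,6,7,8}→60  {2,4,5,6,7,8}→90  {3,4,5,6,7,8}→60
  7 left: {0,1,2,3,5,7,8}→35  {0,2,3,5,6,7,8}→105  {0,3,4,5,6,7,8}→105  {1,2,3,5,6,7,8}→140  {1,2,4,5,6,7,8}→210  {2,3,4,5,6,7,8}→210
  placing 0:a first → 560 extensions
  placing 1:b first → 420 extensions
  placing 4:c first → 280 extensions
total linear extensions = 1260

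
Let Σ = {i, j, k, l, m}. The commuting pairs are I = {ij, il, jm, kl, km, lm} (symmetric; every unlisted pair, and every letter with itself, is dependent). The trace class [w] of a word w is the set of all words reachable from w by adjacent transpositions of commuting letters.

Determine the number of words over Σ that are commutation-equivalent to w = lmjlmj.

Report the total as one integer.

piece 0:l — minimal
piece 1:m — minimal
piece 2:j rests on {0:l}
piece 3:l rests on {2:j}
piece 4:m rests on {1:m}
piece 5:j rests on {3:l}
minimal pieces: {0:l, 1:m}
ways to finish when only these pieces remain (= sum over removing one remaining piece with nothing left below it):
  1 left: {4}→1  {5}→1
  2 left: {1,4}→1  {3,5}→1  {4,5}→2
  3 left: {1,4,5}→3  {2,3,5}→1  {3,4,5}→3
  4 left: {0,2,3,5}→1  {1,3,4,5}→6  {2,3,4,5}→4
  placing 0:l first → 10 extensions
  placing 1:m first → 5 extensions
total linear extensions = 15

15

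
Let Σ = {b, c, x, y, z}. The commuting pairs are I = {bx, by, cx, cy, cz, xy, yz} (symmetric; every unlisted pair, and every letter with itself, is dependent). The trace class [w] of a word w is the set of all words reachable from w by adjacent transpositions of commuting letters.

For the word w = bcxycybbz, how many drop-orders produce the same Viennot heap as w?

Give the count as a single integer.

piece 0:b — minimal
piece 1:c rests on {0:b}
piece 2:x — minimal
piece 3:y — minimal
piece 4:c rests on {1:c}
piece 5:y rests on {3:y}
piece 6:b rests on {4:c}
piece 7:b rests on {6:b}
piece 8:z rests on {2:x, 7:b}
minimal pieces: {0:b, 2:x, 3:y}
ways to finish when only these pieces remain (= sum over removing one remaining piece with nothing left below it):
  1 left: {5}→1  {8}→1
  2 left: {2,8}→1  {3,5}→1  {5,8}→2  {7,8}→1
  3 left: {2,5,8}→3  {2,7,8}→2  {3,5,8}→3  {5,7,8}→3  {6,7,8}→1
  4 left: {2,3,5,8}→6  {2,5,7,8}→8  {2,6,7,8}→3  {3,5,7,8}→6  {4,6,7,8}→1  {5,6,7,8}→4
  5 left: {1,4,6,7,8}→1  {2,3,5,7,8}→20  {2,4,6,7,8}→4  {2,5,6,7,8}→15  {3,5,6,7,8}→10  {4,5,6,7,8}→5
  6 left: {0,1,4,6,7,8}→1  {1,2,4,6,7,8}→5  {1,4,5,6,7,8}→6  {2,3,5,6,7,8}→45  {2,4,5,6,7,8}→24  {3,4,5,6,7,8}→15
  7 left: {0,1,2,4,6,7,8}→6  {0,1,4,5,6,7,8}→7  {1,2,4,5,6,7,8}→35  {1,3,4,5,6,7,8}→21  {2,3,4,5,6,7,8}→84
  placing 0:b first → 140 extensions
  placing 2:x first → 28 extensions
  placing 3:y first → 48 extensions
total linear extensions = 216

216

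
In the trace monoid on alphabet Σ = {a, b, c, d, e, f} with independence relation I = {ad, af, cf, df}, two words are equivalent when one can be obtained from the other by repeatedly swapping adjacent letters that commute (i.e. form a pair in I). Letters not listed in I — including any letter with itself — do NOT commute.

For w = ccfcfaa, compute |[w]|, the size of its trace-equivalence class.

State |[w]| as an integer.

21

#0=c has no predecessor
#1=c depends on [0:c]
#2=f has no predecessor
#3=c depends on [1:c]
#4=f depends on [2:f]
#5=a depends on [3:c]
#6=a depends on [5:a]
sources: [0:c, 2:f]
N(rest) = Σ N(rest − s) over sources s of rest; N(one piece) = 1:
  size 1 → [4]=1  [6]=1
  size 2 → [2,4]=1  [4,6]=2  [5,6]=1
  size 3 → [2,4,6]=3  [3,5,6]=1  [4,5,6]=3
  size 4 → [1,3,5,6]=1  [2,4,5,6]=6  [3,4,5,6]=4
  size 5 → [0,1,3,5,6]=1  [1,3,4,5,6]=5  [2,3,4,5,6]=10
  first=0(c) contributes 15
  first=2(f) contributes 6
|[w]| = 21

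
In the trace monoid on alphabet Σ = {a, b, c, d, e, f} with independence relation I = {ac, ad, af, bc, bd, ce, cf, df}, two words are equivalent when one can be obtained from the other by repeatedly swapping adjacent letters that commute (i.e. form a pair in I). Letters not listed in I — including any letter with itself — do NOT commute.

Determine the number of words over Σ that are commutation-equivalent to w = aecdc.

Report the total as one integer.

3

#0=a has no predecessor
#1=e depends on [0:a]
#2=c has no predecessor
#3=d depends on [1:e, 2:c]
#4=c depends on [3:d]
sources: [0:a, 2:c]
N(rest) = Σ N(rest − s) over sources s of rest; N(one piece) = 1:
  size 1 → [4]=1
  size 2 → [3,4]=1
  size 3 → [1,3,4]=1  [2,3,4]=1
  first=0(a) contributes 2
  first=2(c) contributes 1
|[w]| = 3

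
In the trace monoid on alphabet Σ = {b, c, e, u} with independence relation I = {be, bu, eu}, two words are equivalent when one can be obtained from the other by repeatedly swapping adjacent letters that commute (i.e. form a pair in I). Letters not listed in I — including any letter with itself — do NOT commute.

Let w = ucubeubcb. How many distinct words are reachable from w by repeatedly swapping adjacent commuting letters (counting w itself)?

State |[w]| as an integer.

piece 0:u — minimal
piece 1:c rests on {0:u}
piece 2:u rests on {1:c}
piece 3:b rests on {1:c}
piece 4:e rests on {1:c}
piece 5:u rests on {2:u}
piece 6:b rests on {3:b}
piece 7:c rests on {4:e, 5:u, 6:b}
piece 8:b rests on {7:c}
minimal pieces: {0:u}
ways to finish when only these pieces remain (= sum over removing one remaining piece with nothing left below it):
  1 left: {8}→1
  2 left: {7,8}→1
  3 left: {4,7,8}→1  {5,7,8}→1  {6,7,8}→1
  4 left: {2,5,7,8}→1  {3,6,7,8}→1  {4,5,7,8}→2  {4,6,7,8}→2  {5,6,7,8}→2
  5 left: {2,4,5,7,8}→3  {2,5,6,7,8}→3  {3,4,6,7,8}→3  {3,5,6,7,8}→3  {4,5,6,7,8}→6
  6 left: {2,3,5,6,7,8}→6  {2,4,5,6,7,8}→12  {3,4,5,6,7,8}→12
  7 left: {2,3,4,5,6,7,8}→30
  placing 0:u first → 30 extensions

30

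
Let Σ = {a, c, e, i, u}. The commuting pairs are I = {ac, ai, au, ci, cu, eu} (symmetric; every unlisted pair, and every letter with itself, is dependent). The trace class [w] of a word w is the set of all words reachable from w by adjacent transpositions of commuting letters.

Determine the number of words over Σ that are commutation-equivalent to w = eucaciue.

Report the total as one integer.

#0=e has no predecessor
#1=u has no predecessor
#2=c depends on [0:e]
#3=a depends on [0:e]
#4=c depends on [2:c]
#5=i depends on [0:e, 1:u]
#6=u depends on [5:i]
#7=e depends on [3:a, 4:c, 5:i]
sources: [0:e, 1:u]
N(rest) = Σ N(rest − s) over sources s of rest; N(one piece) = 1:
  size 1 → [6]=1  [7]=1
  size 2 → [3,7]=1  [4,7]=1  [6,7]=2
  size 3 → [2,4,7]=1  [3,4,7]=2  [3,6,7]=3  [4,6,7]=3  [5,6,7]=2
  size 4 → [1,5,6,7]=2  [2,3,4,7]=3  [2,4,6,7]=4  [3,4,6,7]=8  [3,5,6,7]=5  [4,5,6,7]=5
  size 5 → [1,3,5,6,7]=7  [1,4,5,6,7]=7  [2,3,4,6,7]=15  [2,4,5,6,7]=9  [3,4,5,6,7]=18
  size 6 → [1,2,4,5,6,7]=16  [1,3,4,5,6,7]=32  [2,3,4,5,6,7]=42
  first=0(e) contributes 90
  first=1(u) contributes 42
|[w]| = 132

132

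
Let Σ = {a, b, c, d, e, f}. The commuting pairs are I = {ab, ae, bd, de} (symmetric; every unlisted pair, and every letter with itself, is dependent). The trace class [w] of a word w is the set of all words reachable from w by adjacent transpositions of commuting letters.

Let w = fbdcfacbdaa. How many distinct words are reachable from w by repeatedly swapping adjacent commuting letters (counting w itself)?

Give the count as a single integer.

#0=f has no predecessor
#1=b depends on [0:f]
#2=d depends on [0:f]
#3=c depends on [1:b, 2:d]
#4=f depends on [3:c]
#5=a depends on [4:f]
#6=c depends on [5:a]
#7=b depends on [6:c]
#8=d depends on [6:c]
#9=a depends on [8:d]
#10=a depends on [9:a]
sources: [0:f]
N(rest) = Σ N(rest − s) over sources s of rest; N(one piece) = 1:
  size 1 → [7]=1  [10]=1
  size 2 → [7,10]=2  [9,10]=1
  size 3 → [7,9,10]=3  [8,9,10]=1
  size 4 → [7,8,9,10]=4
  size 5 → [6,7,8,9,10]=4
  size 6 → [5,6,7,8,9,10]=4
  size 7 → [4,5,6,7,8,9,10]=4
  size 8 → [3,4,5,6,7,8,9,10]=4
  size 9 → [1,3,4,5,6,7,8,9,10]=4  [2,3,4,5,6,7,8,9,10]=4
  first=0(f) contributes 8

8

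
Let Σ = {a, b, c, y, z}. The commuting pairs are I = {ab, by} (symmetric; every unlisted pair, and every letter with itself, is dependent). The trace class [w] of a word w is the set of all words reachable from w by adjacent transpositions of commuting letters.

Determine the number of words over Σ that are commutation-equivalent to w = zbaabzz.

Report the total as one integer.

piece 0:z — minimal
piece 1:b rests on {0:z}
piece 2:a rests on {0:z}
piece 3:a rests on {2:a}
piece 4:b rests on {1:b}
piece 5:z rests on {3:a, 4:b}
piece 6:z rests on {5:z}
minimal pieces: {0:z}
ways to finish when only these pieces remain (= sum over removing one remaining piece with nothing left below it):
  1 left: {6}→1
  2 left: {5,6}→1
  3 left: {3,5,6}→1  {4,5,6}→1
  4 left: {1,4,5,6}→1  {2,3,5,6}→1  {3,4,5,6}→2
  5 left: {1,3,4,5,6}→3  {2,3,4,5,6}→3
  placing 0:z first → 6 extensions

6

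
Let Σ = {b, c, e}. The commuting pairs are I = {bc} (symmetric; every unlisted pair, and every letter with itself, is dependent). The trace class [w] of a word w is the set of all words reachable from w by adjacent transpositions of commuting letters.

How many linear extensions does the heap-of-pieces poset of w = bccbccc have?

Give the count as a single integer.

piece 0:b — minimal
piece 1:c — minimal
piece 2:c rests on {1:c}
piece 3:b rests on {0:b}
piece 4:c rests on {2:c}
piece 5:c rests on {4:c}
piece 6:c rests on {5:c}
minimal pieces: {0:b, 1:c}
ways to finish when only these pieces remain (= sum over removing one remaining piece with nothing left below it):
  1 left: {3}→1  {6}→1
  2 left: {0,3}→1  {3,6}→2  {5,6}→1
  3 left: {0,3,6}→3  {3,5,6}→3  {4,5,6}→1
  4 left: {0,3,5,6}→6  {2,4,5,6}→1  {3,4,5,6}→4
  5 left: {0,3,4,5,6}→10  {1,2,4,5,6}→1  {2,3,4,5,6}→5
  placing 0:b first → 6 extensions
  placing 1:c first → 15 extensions
total linear extensions = 21

21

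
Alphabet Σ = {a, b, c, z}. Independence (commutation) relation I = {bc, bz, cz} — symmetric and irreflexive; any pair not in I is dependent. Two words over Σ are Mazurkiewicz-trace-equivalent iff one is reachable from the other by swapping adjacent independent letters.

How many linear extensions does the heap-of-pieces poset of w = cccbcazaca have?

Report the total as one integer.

piece 0:c — minimal
piece 1:c rests on {0:c}
piece 2:c rests on {1:c}
piece 3:b — minimal
piece 4:c rests on {2:c}
piece 5:a rests on {3:b, 4:c}
piece 6:z rests on {5:a}
piece 7:a rests on {6:z}
piece 8:c rests on {7:a}
piece 9:a rests on {8:c}
minimal pieces: {0:c, 3:b}
ways to finish when only these pieces remain (= sum over removing one remaining piece with nothing left below it):
  1 left: {9}→1
  2 left: {8,9}→1
  3 left: {7,8,9}→1
  4 left: {6,7,8,9}→1
  5 left: {5,6,7,8,9}→1
  6 left: {3,5,6,7,8,9}→1  {4,5,6,7,8,9}→1
  7 left: {2,4,5,6,7,8,9}→1  {3,4,5,6,7,8,9}→2
  8 left: {1,2,4,5,6,7,8,9}→1  {2,3,4,5,6,7,8,9}→3
  placing 0:c first → 4 extensions
  placing 3:b first → 1 extensions
total linear extensions = 5

5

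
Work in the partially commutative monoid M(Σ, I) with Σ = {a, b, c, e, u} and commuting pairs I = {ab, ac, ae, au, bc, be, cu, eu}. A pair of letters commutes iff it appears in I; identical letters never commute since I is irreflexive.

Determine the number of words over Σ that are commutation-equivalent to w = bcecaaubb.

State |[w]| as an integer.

#0=b has no predecessor
#1=c has no predecessor
#2=e depends on [1:c]
#3=c depends on [2:e]
#4=a has no predecessor
#5=a depends on [4:a]
#6=u depends on [0:b]
#7=b depends on [6:u]
#8=b depends on [7:b]
sources: [0:b, 1:c, 4:a]
N(rest) = Σ N(rest − s) over sources s of rest; N(one piece) = 1:
  size 1 → [3]=1  [5]=1  [8]=1
  size 2 → [2,3]=1  [3,5]=2  [3,8]=2  [4,5]=1  [5,8]=2  [7,8]=1
  size 3 → [1,2,3]=1  [2,3,5]=3  [2,3,8]=3  [3,4,5]=3  [3,5,8]=6  [3,7,8]=3  [4,5,8]=3  [5,7,8]=3  [6,7,8]=1
  size 4 → [0,6,7,8]=1  [1,2,3,5]=4  [1,2,3,8]=4  [2,3,4,5]=6  [2,3,5,8]=12  [2,3,7,8]=6  [3,4,5,8]=12  [3,5,7,8]=12  [3,6,7,8]=4  [4,5,7,8]=6  [5,6,7,8]=4
  size 5 → [0,3,6,7,8]=5  [0,5,6,7,8]=5  [1,2,3,4,5]=10  [1,2,3,5,8]=20  [1,2,3,7,8]=10  [2,3,4,5,8]=30  [2,3,5,7,8]=30  [2,3,6,7,8]=10  [3,4,5,7,8]=30  [3,5,6,7,8]=20  [4,5,6,7,8]=10
  size 6 → [0,2,3,6,7,8]=15  [0,3,5,6,7,8]=30  [0,4,5,6,7,8]=15  [1,2,3,4,5,8]=60  [1,2,3,5,7,8]=60  [1,2,3,6,7,8]=20  [2,3,4,5,7,8]=90  [2,3,5,6,7,8]=60  [3,4,5,6,7,8]=60
  size 7 → [0,1,2,3,6,7,8]=35  [0,2,3,5,6,7,8]=105  [0,3,4,5,6,7,8]=105  [1,2,3,4,5,7,8]=210  [1,2,3,5,6,7,8]=140  [2,3,4,5,6,7,8]=210
  first=0(b) contributes 560
  first=1(c) contributes 420
  first=4(a) contributes 280
|[w]| = 1260

1260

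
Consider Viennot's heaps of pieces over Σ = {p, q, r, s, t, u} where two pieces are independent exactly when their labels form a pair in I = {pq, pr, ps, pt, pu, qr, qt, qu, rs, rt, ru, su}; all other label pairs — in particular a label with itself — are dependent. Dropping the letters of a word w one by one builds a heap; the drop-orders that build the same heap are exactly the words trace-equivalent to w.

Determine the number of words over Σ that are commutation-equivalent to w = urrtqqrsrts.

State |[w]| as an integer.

1980

piece 0:u — minimal
piece 1:r — minimal
piece 2:r rests on {1:r}
piece 3:t rests on {0:u}
piece 4:q — minimal
piece 5:q rests on {4:q}
piece 6:r rests on {2:r}
piece 7:s rests on {3:t, 5:q}
piece 8:r rests on {6:r}
piece 9:t rests on {7:s}
piece 10:s rests on {9:t}
minimal pieces: {0:u, 1:r, 4:q}
ways to finish when only these pieces remain (= sum over removing one remaining piece with nothing left below it):
  1 left: {8}→1  {10}→1
  2 left: {6,8}→1  {8,10}→2  {9,10}→1
  3 left: {2,6,8}→1  {6,8,10}→3  {7,9,10}→1  {8,9,10}→3
  4 left: {1,2,6,8}→1  {2,6,8,10}→4  {3,7,9,10}→1  {5,7,9,10}→1  {6,8,9,10}→6  {7,8,9,10}→4
  5 left: {0,3,7,9,10}→1  {1,2,6,8,10}→5  {2,6,8,9,10}→10  {3,5,7,9,10}→2  {3,7,8,9,10}→5  {4,5,7,9,10}→1  {5,7,8,9,10}→5  {6,7,8,9,10}→10
  6 left: {0,3,5,7,9,10}→3  {0,3,7,8,9,10}→6  {1,2,6,8,9,10}→15  {2,6,7,8,9,10}→20  {3,4,5,7,9,10}→3  {3,5,7,8,9,10}→12  {3,6,7,8,9,10}→15  {4,5,7,8,9,10}→6  {5,6,7,8,9,10}→15
  7 left: {0,3,4,5,7,9,10}→6  {0,3,5,7,8,9,10}→21  {0,3,6,7,8,9,10}→21  {1,2,6,7,8,9,10}→35  {2,3,6,7,8,9,10}→35  {2,5,6,7,8,9,10}→35  {3,4,5,7,8,9,10}→21  {3,5,6,7,8,9,10}→42  {4,5,6,7,8,9,10}→21
  8 left: {0,2,3,6,7,8,9,10}→56  {0,3,4,5,7,8,9,10}→48  {0,3,5,6,7,8,9,10}→84  {1,2,3,6,7,8,9,10}→70  {1,2,5,6,7,8,9,10}→70  {2,3,5,6,7,8,9,10}→112  {2,4,5,6,7,8,9,10}→56  {3,4,5,6,7,8,9,10}→84
  9 left: {0,1,2,3,6,7,8,9,10}→126  {0,2,3,5,6,7,8,9,10}→252  {0,3,4,5,6,7,8,9,10}→216  {1,2,3,5,6,7,8,9,10}→252  {1,2,4,5,6,7,8,9,10}→126  {2,3,4,5,6,7,8,9,10}→252
  placing 0:u first → 630 extensions
  placing 1:r first → 720 extensions
  placing 4:q first → 630 extensions
total linear extensions = 1980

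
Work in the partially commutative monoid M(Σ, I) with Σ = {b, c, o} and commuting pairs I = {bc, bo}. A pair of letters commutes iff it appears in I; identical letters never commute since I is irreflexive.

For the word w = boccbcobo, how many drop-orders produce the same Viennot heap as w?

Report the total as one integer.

84

piece 0:b — minimal
piece 1:o — minimal
piece 2:c rests on {1:o}
piece 3:c rests on {2:c}
piece 4:b rests on {0:b}
piece 5:c rests on {3:c}
piece 6:o rests on {5:c}
piece 7:b rests on {4:b}
piece 8:o rests on {6:o}
minimal pieces: {0:b, 1:o}
ways to finish when only these pieces remain (= sum over removing one remaining piece with nothing left below it):
  1 left: {7}→1  {8}→1
  2 left: {4,7}→1  {6,8}→1  {7,8}→2
  3 left: {0,4,7}→1  {4,7,8}→3  {5,6,8}→1  {6,7,8}→3
  4 left: {0,4,7,8}→4  {3,5,6,8}→1  {4,6,7,8}→6  {5,6,7,8}→4
  5 left: {0,4,6,7,8}→10  {2,3,5,6,8}→1  {3,5,6,7,8}→5  {4,5,6,7,8}→10
  6 left: {0,4,5,6,7,8}→20  {1,2,3,5,6,8}→1  {2,3,5,6,7,8}→6  {3,4,5,6,7,8}→15
  7 left: {0,3,4,5,6,7,8}→35  {1,2,3,5,6,7,8}→7  {2,3,4,5,6,7,8}→21
  placing 0:b first → 28 extensions
  placing 1:o first → 56 extensions
total linear extensions = 84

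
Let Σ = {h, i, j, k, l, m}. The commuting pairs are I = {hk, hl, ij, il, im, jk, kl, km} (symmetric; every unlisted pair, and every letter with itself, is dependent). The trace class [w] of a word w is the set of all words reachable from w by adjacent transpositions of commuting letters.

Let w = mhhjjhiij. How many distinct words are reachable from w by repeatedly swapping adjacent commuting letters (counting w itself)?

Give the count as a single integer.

3

piece 0:m — minimal
piece 1:h rests on {0:m}
piece 2:h rests on {1:h}
piece 3:j rests on {2:h}
piece 4:j rests on {3:j}
piece 5:h rests on {4:j}
piece 6:i rests on {5:h}
piece 7:i rests on {6:i}
piece 8:j rests on {5:h}
minimal pieces: {0:m}
ways to finish when only these pieces remain (= sum over removing one remaining piece with nothing left below it):
  1 left: {7}→1  {8}→1
  2 left: {6,7}→1  {7,8}→2
  3 left: {6,7,8}→3
  4 left: {5,6,7,8}→3
  5 left: {4,5,6,7,8}→3
  6 left: {3,4,5,6,7,8}→3
  7 left: {2,3,4,5,6,7,8}→3
  placing 0:m first → 3 extensions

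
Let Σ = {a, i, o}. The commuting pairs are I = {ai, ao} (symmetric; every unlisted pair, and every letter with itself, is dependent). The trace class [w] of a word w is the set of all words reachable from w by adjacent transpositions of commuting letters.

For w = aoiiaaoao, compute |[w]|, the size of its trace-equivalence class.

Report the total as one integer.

126

#0=a has no predecessor
#1=o has no predecessor
#2=i depends on [1:o]
#3=i depends on [2:i]
#4=a depends on [0:a]
#5=a depends on [4:a]
#6=o depends on [3:i]
#7=a depends on [5:a]
#8=o depends on [6:o]
sources: [0:a, 1:o]
N(rest) = Σ N(rest − s) over sources s of rest; N(one piece) = 1:
  size 1 → [7]=1  [8]=1
  size 2 → [5,7]=1  [6,8]=1  [7,8]=2
  size 3 → [3,6,8]=1  [4,5,7]=1  [5,7,8]=3  [6,7,8]=3
  size 4 → [0,4,5,7]=1  [2,3,6,8]=1  [3,6,7,8]=4  [4,5,7,8]=4  [5,6,7,8]=6
  size 5 → [0,4,5,7,8]=5  [1,2,3,6,8]=1  [2,3,6,7,8]=5  [3,5,6,7,8]=10  [4,5,6,7,8]=10
  size 6 → [0,4,5,6,7,8]=15  [1,2,3,6,7,8]=6  [2,3,5,6,7,8]=15  [3,4,5,6,7,8]=20
  size 7 → [0,3,4,5,6,7,8]=35  [1,2,3,5,6,7,8]=21  [2,3,4,5,6,7,8]=35
  first=0(a) contributes 56
  first=1(o) contributes 70
|[w]| = 126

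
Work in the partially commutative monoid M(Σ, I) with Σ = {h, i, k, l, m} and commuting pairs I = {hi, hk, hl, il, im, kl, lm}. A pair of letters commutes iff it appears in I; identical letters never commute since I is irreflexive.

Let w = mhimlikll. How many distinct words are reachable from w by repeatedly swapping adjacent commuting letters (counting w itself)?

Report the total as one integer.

840

piece 0:m — minimal
piece 1:h rests on {0:m}
piece 2:i — minimal
piece 3:m rests on {1:h}
piece 4:l — minimal
piece 5:i rests on {2:i}
piece 6:k rests on {3:m, 5:i}
piece 7:l rests on {4:l}
piece 8:l rests on {7:l}
minimal pieces: {0:m, 2:i, 4:l}
ways to finish when only these pieces remain (= sum over removing one remaining piece with nothing left below it):
  1 left: {6}→1  {8}→1
  2 left: {3,6}→1  {5,6}→1  {6,8}→2  {7,8}→1
  3 left: {1,3,6}→1  {2,5,6}→1  {3,5,6}→2  {3,6,8}→3  {4,7,8}→1  {5,6,8}→3  {6,7,8}→3
  4 left: {0,1,3,6}→1  {1,3,5,6}→3  {1,3,6,8}→4  {2,3,5,6}→3  {2,5,6,8}→4  {3,5,6,8}→8  {3,6,7,8}→6  {4,6,7,8}→4  {5,6,7,8}→6
  5 left: {0,1,3,5,6}→4  {0,1,3,6,8}→5  {1,2,3,5,6}→6  {1,3,5,6,8}→15  {1,3,6,7,8}→10  {2,3,5,6,8}→15  {2,5,6,7,8}→10  {3,4,6,7,8}→10  {3,5,6,7,8}→20  {4,5,6,7,8}→10
  6 left: {0,1,2,3,5,6}→10  {0,1,3,5,6,8}→24  {0,1,3,6,7,8}→15  {1,2,3,5,6,8}→36  {1,3,4,6,7,8}→20  {1,3,5,6,7,8}→45  {2,3,5,6,7,8}→45  {2,4,5,6,7,8}→20  {3,4,5,6,7,8}→40
  7 left: {0,1,2,3,5,6,8}→70  {0,1,3,4,6,7,8}→35  {0,1,3,5,6,7,8}→84  {1,2,3,5,6,7,8}→126  {1,3,4,5,6,7,8}→105  {2,3,4,5,6,7,8}→105
  placing 0:m first → 336 extensions
  placing 2:i first → 224 extensions
  placing 4:l first → 280 extensions
total linear extensions = 840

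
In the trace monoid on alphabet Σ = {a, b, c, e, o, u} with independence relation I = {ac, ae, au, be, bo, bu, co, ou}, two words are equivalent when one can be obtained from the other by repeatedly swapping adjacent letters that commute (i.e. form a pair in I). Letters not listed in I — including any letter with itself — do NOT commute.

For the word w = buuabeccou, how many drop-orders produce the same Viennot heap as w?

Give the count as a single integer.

#0=b has no predecessor
#1=u has no predecessor
#2=u depends on [1:u]
#3=a depends on [0:b]
#4=b depends on [3:a]
#5=e depends on [2:u]
#6=c depends on [4:b, 5:e]
#7=c depends on [6:c]
#8=o depends on [3:a, 5:e]
#9=u depends on [7:c]
sources: [0:b, 1:u]
N(rest) = Σ N(rest − s) over sources s of rest; N(one piece) = 1:
  size 1 → [8]=1  [9]=1
  size 2 → [7,9]=1  [8,9]=2
  size 3 → [6,7,9]=1  [7,8,9]=3
  size 4 → [4,6,7,9]=1  [6,7,8,9]=4
  size 5 → [4,6,7,8,9]=5  [5,6,7,8,9]=4
  size 6 → [2,5,6,7,8,9]=4  [3,4,6,7,8,9]=5  [4,5,6,7,8,9]=9
  size 7 → [0,3,4,6,7,8,9]=5  [1,2,5,6,7,8,9]=4  [2,4,5,6,7,8,9]=13  [3,4,5,6,7,8,9]=14
  size 8 → [0,3,4,5,6,7,8,9]=19  [1,2,4,5,6,7,8,9]=17  [2,3,4,5,6,7,8,9]=27
  first=0(b) contributes 44
  first=1(u) contributes 46
|[w]| = 90

90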